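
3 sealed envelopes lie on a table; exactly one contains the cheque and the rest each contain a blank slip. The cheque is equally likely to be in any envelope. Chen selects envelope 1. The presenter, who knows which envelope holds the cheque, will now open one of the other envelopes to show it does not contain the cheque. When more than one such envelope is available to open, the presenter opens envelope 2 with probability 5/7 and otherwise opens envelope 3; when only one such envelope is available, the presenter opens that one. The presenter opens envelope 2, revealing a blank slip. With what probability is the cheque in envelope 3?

7/12

Apply Bayes' rule, conditioning on where the cheque actually is.
If it is in envelope 1 (prior 1/3): envelope 2 is available, opened with probability 5/7; weight (1/3)·(5/7) = 5/21.
If it is in envelope 2 (prior 1/3): the presenter opened envelope 2, so this case is ruled out; weight (1/3)·0 = 0.
If it is in envelope 3 (prior 1/3): only envelope 2 is available, probability 1; weight (1/3)·1 = 1/3.
The weights sum to 4/7.
So P(the cheque in envelope 3 | the presenter opened envelope 2) = (1/3) / (4/7) = 7/12.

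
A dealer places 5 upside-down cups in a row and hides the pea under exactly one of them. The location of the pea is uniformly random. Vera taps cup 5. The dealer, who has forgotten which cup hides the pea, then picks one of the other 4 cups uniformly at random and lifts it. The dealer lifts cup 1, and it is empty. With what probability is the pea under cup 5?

1/4

Condition on the true location of the pea.
If it is under cup 1 (prior 1/5): the dealer opened cup 1, so this case is ruled out; weight (1/5)·0 = 0.
If it is under any of cups 2, 3, 4, and 5 (prior 1/5 each): the dealer picks cup 1 with probability 1/4 regardless, and it is not the prize; weight (1/5)·(1/4) = 1/20 each.
The weights sum to 1/5.
So P(the pea under cup 5 | the dealer opened cup 1) = (1/20) / (1/5) = 1/4.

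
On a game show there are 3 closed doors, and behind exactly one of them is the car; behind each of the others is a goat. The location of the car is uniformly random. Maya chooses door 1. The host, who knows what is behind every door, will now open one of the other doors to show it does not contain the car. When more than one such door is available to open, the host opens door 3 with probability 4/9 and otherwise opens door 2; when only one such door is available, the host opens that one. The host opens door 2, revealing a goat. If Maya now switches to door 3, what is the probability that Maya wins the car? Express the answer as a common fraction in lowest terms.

Consider each possible location of the car in turn.
If it is behind door 1 (prior 1/3): door 3 is available but not opened, probability 5/9; weight (1/3)·(5/9) = 5/27.
If it is behind door 2 (prior 1/3): the host opened door 2, so this case is ruled out; weight (1/3)·0 = 0.
If it is behind door 3 (prior 1/3): only door 2 is available, probability 1; weight (1/3)·1 = 1/3.
The weights sum to 14/27.
So P(the car behind door 3 | the host opened door 2) = (1/3) / (14/27) = 9/14.

9/14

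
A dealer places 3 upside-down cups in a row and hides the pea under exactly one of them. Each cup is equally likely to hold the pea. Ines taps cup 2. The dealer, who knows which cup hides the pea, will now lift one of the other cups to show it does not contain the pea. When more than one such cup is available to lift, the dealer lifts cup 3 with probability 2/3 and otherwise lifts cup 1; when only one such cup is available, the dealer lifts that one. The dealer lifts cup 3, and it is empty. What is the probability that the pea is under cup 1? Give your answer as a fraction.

Condition on the true location of the pea.
If it is under cup 1 (prior 1/3): only cup 3 is available, probability 1; weight (1/3)·1 = 1/3.
If it is under cup 2 (prior 1/3): cup 3 is available, opened with probability 2/3; weight (1/3)·(2/3) = 2/9.
If it is under cup 3 (prior 1/3): the dealer opened cup 3, so this case is ruled out; weight (1/3)·0 = 0.
The weights sum to 5/9.
So P(the pea under cup 1 | the dealer opened cup 3) = (1/3) / (5/9) = 3/5.

3/5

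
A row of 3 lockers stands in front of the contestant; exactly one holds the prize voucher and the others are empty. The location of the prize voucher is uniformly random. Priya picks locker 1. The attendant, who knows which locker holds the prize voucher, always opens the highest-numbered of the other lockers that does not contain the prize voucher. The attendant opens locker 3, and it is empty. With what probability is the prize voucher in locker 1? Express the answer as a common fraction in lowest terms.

Condition on the true location of the prize voucher.
If it is in either of lockers 1 and 2 (prior 1/3 each): locker 3 is the highest-numbered option available, probability 1; weight (1/3)·1 = 1/3 each.
If it is in locker 3 (prior 1/3): the attendant opened locker 3, so this case is ruled out; weight (1/3)·0 = 0.
The weights sum to 2/3.
So P(the prize voucher in locker 1 | the attendant opened locker 3) = (1/3) / (2/3) = 1/2.

1/2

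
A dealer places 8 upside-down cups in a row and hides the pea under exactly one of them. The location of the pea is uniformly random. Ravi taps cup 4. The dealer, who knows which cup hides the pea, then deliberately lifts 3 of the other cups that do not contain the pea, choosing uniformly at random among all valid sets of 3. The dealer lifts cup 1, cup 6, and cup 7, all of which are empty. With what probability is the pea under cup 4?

1/8

Apply Bayes' rule, conditioning on where the pea actually is.
If it is under any of cups 1, 6, and 7 (prior 1/8 each): that cup was opened and seen not to hold the prize — ruled out; weight (1/8)·0 = 0 each.
If it is under any of cups 2, 3, 5, and 8 (prior 1/8 each): the dealer has 20 equally likely choices, so probability 1/20; weight (1/8)·(1/20) = 1/160 each.
If it is under cup 4 (prior 1/8): the dealer has 35 equally likely choices, so probability 1/35; weight (1/8)·(1/35) = 1/280.
The weights sum to 1/35.
So P(the pea under cup 4 | the dealer opened cup 1, cup 6, and cup 7) = (1/280) / (1/35) = 1/8.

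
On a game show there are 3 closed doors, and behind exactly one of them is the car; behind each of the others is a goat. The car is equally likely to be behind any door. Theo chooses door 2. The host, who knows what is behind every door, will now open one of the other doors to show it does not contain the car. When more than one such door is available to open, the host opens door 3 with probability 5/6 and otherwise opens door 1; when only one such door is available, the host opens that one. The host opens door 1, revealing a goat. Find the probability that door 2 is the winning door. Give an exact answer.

1/7

Consider each possible location of the car in turn.
If it is behind door 1 (prior 1/3): the host opened door 1, so this case is ruled out; weight (1/3)·0 = 0.
If it is behind door 2 (prior 1/3): door 3 is available but not opened, probability 1/6; weight (1/3)·(1/6) = 1/18.
If it is behind door 3 (prior 1/3): only door 1 is available, probability 1; weight (1/3)·1 = 1/3.
The weights sum to 7/18.
So P(the car behind door 2 | the host opened door 1) = (1/18) / (7/18) = 1/7.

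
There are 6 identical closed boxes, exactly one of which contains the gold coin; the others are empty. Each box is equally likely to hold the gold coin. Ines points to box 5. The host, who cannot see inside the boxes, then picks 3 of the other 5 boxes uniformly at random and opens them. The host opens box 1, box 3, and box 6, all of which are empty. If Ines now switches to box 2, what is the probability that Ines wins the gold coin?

1/3

Consider each possible location of the gold coin in turn.
If it is in any of boxes 1, 3, and 6 (prior 1/6 each): that box was opened and seen not to hold the prize — ruled out; weight (1/6)·0 = 0 each.
If it is in any of boxes 2, 4, and 5 (prior 1/6 each): the host picks exactly this set with probability 1/10 regardless, and none is the prize; weight (1/6)·(1/10) = 1/60 each.
The weights sum to 1/20.
So P(the gold coin in box 2 | the host opened box 1, box 3, and box 6) = (1/60) / (1/20) = 1/3.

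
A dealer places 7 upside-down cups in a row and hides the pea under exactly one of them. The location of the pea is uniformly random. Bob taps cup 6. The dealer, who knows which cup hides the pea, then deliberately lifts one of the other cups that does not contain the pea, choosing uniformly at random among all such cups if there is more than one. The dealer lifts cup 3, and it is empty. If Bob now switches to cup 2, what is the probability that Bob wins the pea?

Consider each possible location of the pea in turn.
If it is under any of cups 1, 2, 4, 5, and 7 (prior 1/7 each): the dealer has 5 equally likely choices, so probability 1/5; weight (1/7)·(1/5) = 1/35 each.
If it is under cup 3 (prior 1/7): the dealer opened cup 3, so this case is ruled out; weight (1/7)·0 = 0.
If it is under cup 6 (prior 1/7): the dealer has 6 equally likely choices, so probability 1/6; weight (1/7)·(1/6) = 1/42.
The weights sum to 1/6.
So P(the pea under cup 2 | the dealer opened cup 3) = (1/35) / (1/6) = 6/35.

6/35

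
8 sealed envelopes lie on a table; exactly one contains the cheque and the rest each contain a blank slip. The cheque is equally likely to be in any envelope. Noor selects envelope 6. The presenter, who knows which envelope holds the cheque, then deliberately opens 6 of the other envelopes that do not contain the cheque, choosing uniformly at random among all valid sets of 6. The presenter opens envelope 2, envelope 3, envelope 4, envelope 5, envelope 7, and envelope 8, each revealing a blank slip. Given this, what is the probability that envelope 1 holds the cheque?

Apply Bayes' rule, conditioning on where the cheque actually is.
If it is in envelope 1 (prior 1/8): the presenter has no choice, probability 1; weight (1/8)·1 = 1/8.
If it is in any of envelopes 2, 3, 4, 5, 7, and 8 (prior 1/8 each): that envelope was opened and seen not to hold the prize — ruled out; weight (1/8)·0 = 0 each.
If it is in envelope 6 (prior 1/8): the presenter has 7 equally likely choices, so probability 1/7; weight (1/8)·(1/7) = 1/56.
The weights sum to 1/7.
So P(the cheque in envelope 1 | the presenter opened envelope 2, envelope 3, envelope 4, envelope 5, envelope 7, and envelope 8) = (1/8) / (1/7) = 7/8.

7/8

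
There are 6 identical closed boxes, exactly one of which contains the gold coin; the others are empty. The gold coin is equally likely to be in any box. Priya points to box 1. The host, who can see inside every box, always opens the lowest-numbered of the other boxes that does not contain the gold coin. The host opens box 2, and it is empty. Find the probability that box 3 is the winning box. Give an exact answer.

Consider each possible location of the gold coin in turn.
If it is in any of boxes 1, 3, 4, 5, and 6 (prior 1/6 each): box 2 is the lowest-numbered option available, probability 1; weight (1/6)·1 = 1/6 each.
If it is in box 2 (prior 1/6): the host opened box 2, so this case is ruled out; weight (1/6)·0 = 0.
The weights sum to 5/6.
So P(the gold coin in box 3 | the host opened box 2) = (1/6) / (5/6) = 1/5.

1/5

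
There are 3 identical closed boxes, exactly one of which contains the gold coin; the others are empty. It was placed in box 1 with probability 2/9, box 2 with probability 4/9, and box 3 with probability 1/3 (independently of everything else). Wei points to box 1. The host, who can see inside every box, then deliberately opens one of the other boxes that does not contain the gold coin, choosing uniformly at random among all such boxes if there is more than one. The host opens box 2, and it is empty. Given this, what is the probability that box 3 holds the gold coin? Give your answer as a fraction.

Consider each possible location of the gold coin in turn.
If it is in box 1 (prior 2/9): the host has 2 equally likely choices, so probability 1/2; weight (2/9)·(1/2) = 1/9.
If it is in box 2 (prior 4/9): the host opened box 2, so this case is ruled out; weight (4/9)·0 = 0.
If it is in box 3 (prior 1/3): the host has no choice, probability 1; weight (1/3)·1 = 1/3.
The weights sum to 4/9.
So P(the gold coin in box 3 | the host opened box 2) = (1/3) / (4/9) = 3/4.

3/4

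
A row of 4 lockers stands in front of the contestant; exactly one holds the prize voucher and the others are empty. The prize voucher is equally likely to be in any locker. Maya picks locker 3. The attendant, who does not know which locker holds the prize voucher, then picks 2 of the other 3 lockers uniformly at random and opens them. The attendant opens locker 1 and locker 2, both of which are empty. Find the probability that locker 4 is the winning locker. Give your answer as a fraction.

Because the attendant chose which lockers to open without knowing where the prize voucher is, the choice is independent of the prize location. Learning that none of the 2 opened lockers holds the prize voucher simply rules out those 2 locations and leaves the remaining 2 lockers still equally likely by symmetry.
So P(the prize voucher in locker 4) = 1/2.

1/2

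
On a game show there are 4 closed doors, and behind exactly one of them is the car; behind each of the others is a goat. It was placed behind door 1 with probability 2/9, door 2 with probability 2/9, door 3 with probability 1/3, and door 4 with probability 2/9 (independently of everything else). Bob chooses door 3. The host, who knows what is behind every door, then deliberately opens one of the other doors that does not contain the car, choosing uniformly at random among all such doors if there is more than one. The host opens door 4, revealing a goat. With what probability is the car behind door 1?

Condition on the true location of the car.
If it is behind either of doors 1 and 2 (prior 2/9 each): the host has 2 equally likely choices, so probability 1/2; weight (2/9)·(1/2) = 1/9 each.
If it is behind door 3 (prior 1/3): the host has 3 equally likely choices, so probability 1/3; weight (1/3)·(1/3) = 1/9.
If it is behind door 4 (prior 2/9): the host opened door 4, so this case is ruled out; weight (2/9)·0 = 0.
The weights sum to 1/3.
So P(the car behind door 1 | the host opened door 4) = (1/9) / (1/3) = 1/3.

1/3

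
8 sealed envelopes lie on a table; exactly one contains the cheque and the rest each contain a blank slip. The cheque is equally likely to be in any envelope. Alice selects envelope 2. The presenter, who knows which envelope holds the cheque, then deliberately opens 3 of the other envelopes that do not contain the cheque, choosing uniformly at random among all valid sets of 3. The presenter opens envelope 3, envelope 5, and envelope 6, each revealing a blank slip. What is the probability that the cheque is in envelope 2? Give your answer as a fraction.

1/8

Condition on the true location of the cheque.
If it is in any of envelopes 1, 4, 7, and 8 (prior 1/8 each): the presenter has 20 equally likely choices, so probability 1/20; weight (1/8)·(1/20) = 1/160 each.
If it is in envelope 2 (prior 1/8): the presenter has 35 equally likely choices, so probability 1/35; weight (1/8)·(1/35) = 1/280.
If it is in any of envelopes 3, 5, and 6 (prior 1/8 each): that envelope was opened and seen not to hold the prize — ruled out; weight (1/8)·0 = 0 each.
The weights sum to 1/35.
So P(the cheque in envelope 2 | the presenter opened envelope 3, envelope 5, and envelope 6) = (1/280) / (1/35) = 1/8.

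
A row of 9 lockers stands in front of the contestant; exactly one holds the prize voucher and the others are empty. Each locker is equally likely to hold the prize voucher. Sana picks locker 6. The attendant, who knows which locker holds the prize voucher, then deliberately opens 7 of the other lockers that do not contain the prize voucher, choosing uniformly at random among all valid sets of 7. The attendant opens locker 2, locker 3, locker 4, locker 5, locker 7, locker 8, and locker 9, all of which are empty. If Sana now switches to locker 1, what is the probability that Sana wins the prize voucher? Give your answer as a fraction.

Apply Bayes' rule, conditioning on where the prize voucher actually is.
If it is in locker 1 (prior 1/9): the attendant has no choice, probability 1; weight (1/9)·1 = 1/9.
If it is in any of lockers 2, 3, 4, 5, 7, 8, and 9 (prior 1/9 each): that locker was opened and seen not to hold the prize — ruled out; weight (1/9)·0 = 0 each.
If it is in locker 6 (prior 1/9): the attendant has 8 equally likely choices, so probability 1/8; weight (1/9)·(1/8) = 1/72.
The weights sum to 1/8.
So P(the prize voucher in locker 1 | the attendant opened locker 2, locker 3, locker 4, locker 5, locker 7, locker 8, and locker 9) = (1/9) / (1/8) = 8/9.

8/9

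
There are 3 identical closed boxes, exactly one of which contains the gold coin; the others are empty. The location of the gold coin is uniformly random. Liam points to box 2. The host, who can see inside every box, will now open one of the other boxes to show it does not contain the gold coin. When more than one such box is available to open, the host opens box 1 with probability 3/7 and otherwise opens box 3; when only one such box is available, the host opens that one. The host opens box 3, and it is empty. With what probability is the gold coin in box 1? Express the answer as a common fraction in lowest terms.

Apply Bayes' rule, conditioning on where the gold coin actually is.
If it is in box 1 (prior 1/3): only box 3 is available, probability 1; weight (1/3)·1 = 1/3.
If it is in box 2 (prior 1/3): box 1 is available but not opened, probability 4/7; weight (1/3)·(4/7) = 4/21.
If it is in box 3 (prior 1/3): the host opened box 3, so this case is ruled out; weight (1/3)·0 = 0.
The weights sum to 11/21.
So P(the gold coin in box 1 | the host opened box 3) = (1/3) / (11/21) = 7/11.

7/11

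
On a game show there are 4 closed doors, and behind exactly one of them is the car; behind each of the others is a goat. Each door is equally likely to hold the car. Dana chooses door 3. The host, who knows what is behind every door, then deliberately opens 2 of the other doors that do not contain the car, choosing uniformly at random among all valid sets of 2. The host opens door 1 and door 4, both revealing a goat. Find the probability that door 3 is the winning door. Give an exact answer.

1/4

Consider each possible location of the car in turn.
If it is behind either of doors 1 and 4 (prior 1/4 each): that door was opened and seen not to hold the prize — ruled out; weight (1/4)·0 = 0 each.
If it is behind door 2 (prior 1/4): the host has no choice, probability 1; weight (1/4)·1 = 1/4.
If it is behind door 3 (prior 1/4): the host has 3 equally likely choices, so probability 1/3; weight (1/4)·(1/3) = 1/12.
The weights sum to 1/3.
So P(the car behind door 3 | the host opened door 1 and door 4) = (1/12) / (1/3) = 1/4.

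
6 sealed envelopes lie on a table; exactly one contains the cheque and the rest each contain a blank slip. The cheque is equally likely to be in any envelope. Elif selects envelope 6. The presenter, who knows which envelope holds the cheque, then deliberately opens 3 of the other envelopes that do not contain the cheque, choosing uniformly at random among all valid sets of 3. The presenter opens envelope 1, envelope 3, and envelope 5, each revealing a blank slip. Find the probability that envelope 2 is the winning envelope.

5/12

Condition on the true location of the cheque.
If it is in any of envelopes 1, 3, and 5 (prior 1/6 each): that envelope was opened and seen not to hold the prize — ruled out; weight (1/6)·0 = 0 each.
If it is in either of envelopes 2 and 4 (prior 1/6 each): the presenter has 4 equally likely choices, so probability 1/4; weight (1/6)·(1/4) = 1/24 each.
If it is in envelope 6 (prior 1/6): the presenter has 10 equally likely choices, so probability 1/10; weight (1/6)·(1/10) = 1/60.
The weights sum to 1/10.
So P(the cheque in envelope 2 | the presenter opened envelope 1, envelope 3, and envelope 5) = (1/24) / (1/10) = 5/12.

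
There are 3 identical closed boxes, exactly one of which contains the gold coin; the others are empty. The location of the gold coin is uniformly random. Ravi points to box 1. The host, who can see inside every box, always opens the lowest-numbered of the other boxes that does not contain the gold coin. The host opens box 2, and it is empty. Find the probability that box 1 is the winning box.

Apply Bayes' rule, conditioning on where the gold coin actually is.
If it is in either of boxes 1 and 3 (prior 1/3 each): box 2 is the lowest-numbered option available, probability 1; weight (1/3)·1 = 1/3 each.
If it is in box 2 (prior 1/3): the host opened box 2, so this case is ruled out; weight (1/3)·0 = 0.
The weights sum to 2/3.
So P(the gold coin in box 1 | the host opened box 2) = (1/3) / (2/3) = 1/2.

1/2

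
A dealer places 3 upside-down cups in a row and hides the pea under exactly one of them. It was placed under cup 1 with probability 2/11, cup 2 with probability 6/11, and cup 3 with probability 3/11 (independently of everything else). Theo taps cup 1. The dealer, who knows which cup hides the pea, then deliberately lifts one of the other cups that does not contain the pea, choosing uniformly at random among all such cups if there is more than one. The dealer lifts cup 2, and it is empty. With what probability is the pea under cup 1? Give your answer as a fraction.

Condition on the true location of the pea.
If it is under cup 1 (prior 2/11): the dealer has 2 equally likely choices, so probability 1/2; weight (2/11)·(1/2) = 1/11.
If it is under cup 2 (prior 6/11): the dealer opened cup 2, so this case is ruled out; weight (6/11)·0 = 0.
If it is under cup 3 (prior 3/11): the dealer has no choice, probability 1; weight (3/11)·1 = 3/11.
The weights sum to 4/11.
So P(the pea under cup 1 | the dealer opened cup 2) = (1/11) / (4/11) = 1/4.

1/4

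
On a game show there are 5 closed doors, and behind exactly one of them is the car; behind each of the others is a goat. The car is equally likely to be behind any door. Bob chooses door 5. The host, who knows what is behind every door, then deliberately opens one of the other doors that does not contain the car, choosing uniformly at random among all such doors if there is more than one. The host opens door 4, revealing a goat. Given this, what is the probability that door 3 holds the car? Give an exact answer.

4/15

Apply Bayes' rule, conditioning on where the car actually is.
If it is behind any of doors 1, 2, and 3 (prior 1/5 each): the host has 3 equally likely choices, so probability 1/3; weight (1/5)·(1/3) = 1/15 each.
If it is behind door 4 (prior 1/5): the host opened door 4, so this case is ruled out; weight (1/5)·0 = 0.
If it is behind door 5 (prior 1/5): the host has 4 equally likely choices, so probability 1/4; weight (1/5)·(1/4) = 1/20.
The weights sum to 1/4.
So P(the car behind door 3 | the host opened door 4) = (1/15) / (1/4) = 4/15.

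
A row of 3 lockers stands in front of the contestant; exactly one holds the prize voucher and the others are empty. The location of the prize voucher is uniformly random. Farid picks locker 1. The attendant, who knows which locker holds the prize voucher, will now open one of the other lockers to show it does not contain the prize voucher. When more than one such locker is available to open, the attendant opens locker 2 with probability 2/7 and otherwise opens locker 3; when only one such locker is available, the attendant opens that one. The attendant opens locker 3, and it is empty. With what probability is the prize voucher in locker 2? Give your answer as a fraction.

Apply Bayes' rule, conditioning on where the prize voucher actually is.
If it is in locker 1 (prior 1/3): locker 2 is available but not opened, probability 5/7; weight (1/3)·(5/7) = 5/21.
If it is in locker 2 (prior 1/3): only locker 3 is available, probability 1; weight (1/3)·1 = 1/3.
If it is in locker 3 (prior 1/3): the attendant opened locker 3, so this case is ruled out; weight (1/3)·0 = 0.
The weights sum to 4/7.
So P(the prize voucher in locker 2 | the attendant opened locker 3) = (1/3) / (4/7) = 7/12.

7/12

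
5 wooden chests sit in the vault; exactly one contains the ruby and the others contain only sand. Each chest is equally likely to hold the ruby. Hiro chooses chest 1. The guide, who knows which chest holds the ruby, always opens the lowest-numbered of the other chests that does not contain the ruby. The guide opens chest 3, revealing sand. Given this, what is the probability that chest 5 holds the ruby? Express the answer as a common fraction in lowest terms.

0

Apply Bayes' rule, conditioning on where the ruby actually is.
If it is in any of chests 1, 4, and 5 (prior 1/5 each): the guide would have opened chest 2 instead, probability 0; weight (1/5)·0 = 0 each.
If it is in chest 2 (prior 1/5): chest 3 is the lowest-numbered option available, probability 1; weight (1/5)·1 = 1/5.
If it is in chest 3 (prior 1/5): the guide opened chest 3, so this case is ruled out; weight (1/5)·0 = 0.
The weights sum to 1/5.
So P(the ruby in chest 5 | the guide opened chest 3) = 0 / (1/5) = 0.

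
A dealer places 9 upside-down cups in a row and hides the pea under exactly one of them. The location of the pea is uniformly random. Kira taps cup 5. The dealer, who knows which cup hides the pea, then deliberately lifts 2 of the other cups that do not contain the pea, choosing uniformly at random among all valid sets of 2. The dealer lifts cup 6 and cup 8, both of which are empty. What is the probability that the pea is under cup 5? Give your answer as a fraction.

1/9

Consider each possible location of the pea in turn.
If it is under any of cups 1, 2, 3, 4, 7, and 9 (prior 1/9 each): the dealer has 21 equally likely choices, so probability 1/21; weight (1/9)·(1/21) = 1/189 each.
If it is under cup 5 (prior 1/9): the dealer has 28 equally likely choices, so probability 1/28; weight (1/9)·(1/28) = 1/252.
If it is under either of cups 6 and 8 (prior 1/9 each): that cup was opened and seen not to hold the prize — ruled out; weight (1/9)·0 = 0 each.
The weights sum to 1/28.
So P(the pea under cup 5 | the dealer opened cup 6 and cup 8) = (1/252) / (1/28) = 1/9.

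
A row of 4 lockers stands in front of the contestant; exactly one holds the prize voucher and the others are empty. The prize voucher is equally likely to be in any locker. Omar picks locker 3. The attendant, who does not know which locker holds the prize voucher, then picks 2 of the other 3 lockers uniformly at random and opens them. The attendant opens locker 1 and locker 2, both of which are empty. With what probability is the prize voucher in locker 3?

1/2

Condition on the true location of the prize voucher.
If it is in either of lockers 1 and 2 (prior 1/4 each): that locker was opened and seen not to hold the prize — ruled out; weight (1/4)·0 = 0 each.
If it is in either of lockers 3 and 4 (prior 1/4 each): the attendant picks exactly this set with probability 1/3 regardless, and none is the prize; weight (1/4)·(1/3) = 1/12 each.
The weights sum to 1/6.
So P(the prize voucher in locker 3 | the attendant opened locker 1 and locker 2) = (1/12) / (1/6) = 1/2.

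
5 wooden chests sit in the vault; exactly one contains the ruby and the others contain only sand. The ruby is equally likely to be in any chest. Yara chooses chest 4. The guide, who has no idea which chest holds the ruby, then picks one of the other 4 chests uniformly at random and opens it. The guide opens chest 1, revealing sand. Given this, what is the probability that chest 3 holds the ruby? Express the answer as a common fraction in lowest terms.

Apply Bayes' rule, conditioning on where the ruby actually is.
If it is in chest 1 (prior 1/5): the guide opened chest 1, so this case is ruled out; weight (1/5)·0 = 0.
If it is in any of chests 2, 3, 4, and 5 (prior 1/5 each): the guide picks chest 1 with probability 1/4 regardless, and it is not the prize; weight (1/5)·(1/4) = 1/20 each.
The weights sum to 1/5.
So P(the ruby in chest 3 | the guide opened chest 1) = (1/20) / (1/5) = 1/4.

1/4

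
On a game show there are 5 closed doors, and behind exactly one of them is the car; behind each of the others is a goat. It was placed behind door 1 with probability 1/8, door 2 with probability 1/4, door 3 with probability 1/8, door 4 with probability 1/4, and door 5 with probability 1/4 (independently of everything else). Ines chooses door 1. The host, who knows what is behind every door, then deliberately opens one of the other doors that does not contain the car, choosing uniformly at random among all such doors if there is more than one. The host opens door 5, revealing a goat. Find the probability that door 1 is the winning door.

Condition on the true location of the car.
If it is behind door 1 (prior 1/8): the host has 4 equally likely choices, so probability 1/4; weight (1/8)·(1/4) = 1/32.
If it is behind either of doors 2 and 4 (prior 1/4 each): the host has 3 equally likely choices, so probability 1/3; weight (1/4)·(1/3) = 1/12 each.
If it is behind door 3 (prior 1/8): the host has 3 equally likely choices, so probability 1/3; weight (1/8)·(1/3) = 1/24.
If it is behind door 5 (prior 1/4): the host opened door 5, so this case is ruled out; weight (1/4)·0 = 0.
The weights sum to 23/96.
So P(the car behind door 1 | the host opened door 5) = (1/32) / (23/96) = 3/23.

3/23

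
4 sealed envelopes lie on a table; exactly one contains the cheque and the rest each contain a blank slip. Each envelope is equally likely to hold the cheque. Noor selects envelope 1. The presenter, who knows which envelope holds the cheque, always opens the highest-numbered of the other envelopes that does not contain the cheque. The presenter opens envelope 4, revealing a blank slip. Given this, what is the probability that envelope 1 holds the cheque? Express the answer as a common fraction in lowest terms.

1/3

Apply Bayes' rule, conditioning on where the cheque actually is.
If it is in any of envelopes 1, 2, and 3 (prior 1/4 each): envelope 4 is the highest-numbered option available, probability 1; weight (1/4)·1 = 1/4 each.
If it is in envelope 4 (prior 1/4): the presenter opened envelope 4, so this case is ruled out; weight (1/4)·0 = 0.
The weights sum to 3/4.
So P(the cheque in envelope 1 | the presenter opened envelope 4) = (1/4) / (3/4) = 1/3.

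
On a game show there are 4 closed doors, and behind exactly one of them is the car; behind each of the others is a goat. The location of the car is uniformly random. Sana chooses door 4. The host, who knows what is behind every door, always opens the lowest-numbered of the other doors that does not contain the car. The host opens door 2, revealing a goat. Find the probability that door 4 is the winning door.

0

Apply Bayes' rule, conditioning on where the car actually is.
If it is behind door 1 (prior 1/4): door 2 is the lowest-numbered option available, probability 1; weight (1/4)·1 = 1/4.
If it is behind door 2 (prior 1/4): the host opened door 2, so this case is ruled out; weight (1/4)·0 = 0.
If it is behind either of doors 3 and 4 (prior 1/4 each): the host would have opened door 1 instead, probability 0; weight (1/4)·0 = 0 each.
The weights sum to 1/4.
So P(the car behind door 4 | the host opened door 2) = 0 / (1/4) = 0.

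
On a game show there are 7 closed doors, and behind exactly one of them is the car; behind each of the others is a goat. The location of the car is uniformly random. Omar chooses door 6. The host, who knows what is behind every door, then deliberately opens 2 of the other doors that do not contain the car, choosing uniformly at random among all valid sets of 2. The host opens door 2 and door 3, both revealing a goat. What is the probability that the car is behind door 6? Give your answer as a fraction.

Apply Bayes' rule, conditioning on where the car actually is.
If it is behind any of doors 1, 4, 5, and 7 (prior 1/7 each): the host has 10 equally likely choices, so probability 1/10; weight (1/7)·(1/10) = 1/70 each.
If it is behind either of doors 2 and 3 (prior 1/7 each): that door was opened and seen not to hold the prize — ruled out; weight (1/7)·0 = 0 each.
If it is behind door 6 (prior 1/7): the host has 15 equally likely choices, so probability 1/15; weight (1/7)·(1/15) = 1/105.
The weights sum to 1/15.
So P(the car behind door 6 | the host opened door 2 and door 3) = (1/105) / (1/15) = 1/7.

1/7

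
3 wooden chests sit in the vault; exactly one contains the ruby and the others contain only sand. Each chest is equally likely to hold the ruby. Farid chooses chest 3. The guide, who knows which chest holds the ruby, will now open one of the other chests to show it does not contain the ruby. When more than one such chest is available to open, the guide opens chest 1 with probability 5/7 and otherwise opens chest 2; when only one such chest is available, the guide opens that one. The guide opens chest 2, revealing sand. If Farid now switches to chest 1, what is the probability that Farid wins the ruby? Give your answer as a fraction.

Consider each possible location of the ruby in turn.
If it is in chest 1 (prior 1/3): only chest 2 is available, probability 1; weight (1/3)·1 = 1/3.
If it is in chest 2 (prior 1/3): the guide opened chest 2, so this case is ruled out; weight (1/3)·0 = 0.
If it is in chest 3 (prior 1/3): chest 1 is available but not opened, probability 2/7; weight (1/3)·(2/7) = 2/21.
The weights sum to 3/7.
So P(the ruby in chest 1 | the guide opened chest 2) = (1/3) / (3/7) = 7/9.

7/9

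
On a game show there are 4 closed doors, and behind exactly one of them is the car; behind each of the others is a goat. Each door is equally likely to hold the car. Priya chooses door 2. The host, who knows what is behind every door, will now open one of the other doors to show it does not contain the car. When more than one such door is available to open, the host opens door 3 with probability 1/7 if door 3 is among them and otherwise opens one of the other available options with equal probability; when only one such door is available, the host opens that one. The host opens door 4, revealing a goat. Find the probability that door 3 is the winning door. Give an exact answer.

7/25

Condition on the true location of the car.
If it is behind door 1 (prior 1/4): door 3 is available but not opened, probability 6/7; weight (1/4)·(6/7) = 3/14.
If it is behind door 2 (prior 1/4): door 3 is available but not opened; door 4 gets probability (1 − 1/7)/2 = 3/7; weight (1/4)·(3/7) = 3/28.
If it is behind door 3 (prior 1/4): door 3 holds the prize so is unavailable; the host chooses uniformly among the 2 others, probability 1/2; weight (1/4)·(1/2) = 1/8.
If it is behind door 4 (prior 1/4): the host opened door 4, so this case is ruled out; weight (1/4)·0 = 0.
The weights sum to 25/56.
So P(the car behind door 3 | the host opened door 4) = (1/8) / (25/56) = 7/25.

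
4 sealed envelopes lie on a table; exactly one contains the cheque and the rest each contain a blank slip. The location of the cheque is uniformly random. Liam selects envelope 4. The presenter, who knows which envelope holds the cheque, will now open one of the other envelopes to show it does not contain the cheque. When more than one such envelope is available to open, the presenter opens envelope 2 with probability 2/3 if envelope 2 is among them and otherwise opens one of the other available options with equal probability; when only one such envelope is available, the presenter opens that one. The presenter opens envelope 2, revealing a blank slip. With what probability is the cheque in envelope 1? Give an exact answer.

Consider each possible location of the cheque in turn.
If it is in any of envelopes 1, 3, and 4 (prior 1/4 each): envelope 2 is available, opened with probability 2/3; weight (1/4)·(2/3) = 1/6 each.
If it is in envelope 2 (prior 1/4): the presenter opened envelope 2, so this case is ruled out; weight (1/4)·0 = 0.
The weights sum to 1/2.
So P(the cheque in envelope 1 | the presenter opened envelope 2) = (1/6) / (1/2) = 1/3.

1/3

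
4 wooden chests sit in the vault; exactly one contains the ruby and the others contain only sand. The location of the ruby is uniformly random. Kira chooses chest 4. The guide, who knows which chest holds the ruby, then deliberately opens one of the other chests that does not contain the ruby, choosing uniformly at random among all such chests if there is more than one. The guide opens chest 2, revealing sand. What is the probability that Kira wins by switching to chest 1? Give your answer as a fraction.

3/8

Condition on the true location of the ruby.
If it is in either of chests 1 and 3 (prior 1/4 each): the guide has 2 equally likely choices, so probability 1/2; weight (1/4)·(1/2) = 1/8 each.
If it is in chest 2 (prior 1/4): the guide opened chest 2, so this case is ruled out; weight (1/4)·0 = 0.
If it is in chest 4 (prior 1/4): the guide has 3 equally likely choices, so probability 1/3; weight (1/4)·(1/3) = 1/12.
The weights sum to 1/3.
So P(the ruby in chest 1 | the guide opened chest 2) = (1/8) / (1/3) = 3/8.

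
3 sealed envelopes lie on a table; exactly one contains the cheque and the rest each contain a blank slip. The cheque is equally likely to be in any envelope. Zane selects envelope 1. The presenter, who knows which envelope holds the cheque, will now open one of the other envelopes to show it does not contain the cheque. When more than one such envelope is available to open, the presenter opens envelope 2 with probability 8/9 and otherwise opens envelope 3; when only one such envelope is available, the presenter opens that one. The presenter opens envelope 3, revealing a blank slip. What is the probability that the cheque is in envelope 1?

Apply Bayes' rule, conditioning on where the cheque actually is.
If it is in envelope 1 (prior 1/3): envelope 2 is available but not opened, probability 1/9; weight (1/3)·(1/9) = 1/27.
If it is in envelope 2 (prior 1/3): only envelope 3 is available, probability 1; weight (1/3)·1 = 1/3.
If it is in envelope 3 (prior 1/3): the presenter opened envelope 3, so this case is ruled out; weight (1/3)·0 = 0.
The weights sum to 10/27.
So P(the cheque in envelope 1 | the presenter opened envelope 3) = (1/27) / (10/27) = 1/10.

1/10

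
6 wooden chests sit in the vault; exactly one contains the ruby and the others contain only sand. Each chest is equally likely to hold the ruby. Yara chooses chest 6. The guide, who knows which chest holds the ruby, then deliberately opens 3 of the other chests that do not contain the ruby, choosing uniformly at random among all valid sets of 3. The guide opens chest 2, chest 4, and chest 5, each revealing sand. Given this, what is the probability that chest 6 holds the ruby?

1/6

Apply Bayes' rule, conditioning on where the ruby actually is.
If it is in either of chests 1 and 3 (prior 1/6 each): the guide has 4 equally likely choices, so probability 1/4; weight (1/6)·(1/4) = 1/24 each.
If it is in any of chests 2, 4, and 5 (prior 1/6 each): that chest was opened and seen not to hold the prize — ruled out; weight (1/6)·0 = 0 each.
If it is in chest 6 (prior 1/6): the guide has 10 equally likely choices, so probability 1/10; weight (1/6)·(1/10) = 1/60.
The weights sum to 1/10.
So P(the ruby in chest 6 | the guide opened chest 2, chest 4, and chest 5) = (1/60) / (1/10) = 1/6.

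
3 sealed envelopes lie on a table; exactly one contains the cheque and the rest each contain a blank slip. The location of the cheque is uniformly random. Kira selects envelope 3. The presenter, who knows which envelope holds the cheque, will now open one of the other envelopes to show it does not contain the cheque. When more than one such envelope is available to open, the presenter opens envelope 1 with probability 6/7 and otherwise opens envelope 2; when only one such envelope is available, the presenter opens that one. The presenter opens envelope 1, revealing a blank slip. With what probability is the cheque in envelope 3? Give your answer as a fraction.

Condition on the true location of the cheque.
If it is in envelope 1 (prior 1/3): the presenter opened envelope 1, so this case is ruled out; weight (1/3)·0 = 0.
If it is in envelope 2 (prior 1/3): only envelope 1 is available, probability 1; weight (1/3)·1 = 1/3.
If it is in envelope 3 (prior 1/3): envelope 1 is available, opened with probability 6/7; weight (1/3)·(6/7) = 2/7.
The weights sum to 13/21.
So P(the cheque in envelope 3 | the presenter opened envelope 1) = (2/7) / (13/21) = 6/13.

6/13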